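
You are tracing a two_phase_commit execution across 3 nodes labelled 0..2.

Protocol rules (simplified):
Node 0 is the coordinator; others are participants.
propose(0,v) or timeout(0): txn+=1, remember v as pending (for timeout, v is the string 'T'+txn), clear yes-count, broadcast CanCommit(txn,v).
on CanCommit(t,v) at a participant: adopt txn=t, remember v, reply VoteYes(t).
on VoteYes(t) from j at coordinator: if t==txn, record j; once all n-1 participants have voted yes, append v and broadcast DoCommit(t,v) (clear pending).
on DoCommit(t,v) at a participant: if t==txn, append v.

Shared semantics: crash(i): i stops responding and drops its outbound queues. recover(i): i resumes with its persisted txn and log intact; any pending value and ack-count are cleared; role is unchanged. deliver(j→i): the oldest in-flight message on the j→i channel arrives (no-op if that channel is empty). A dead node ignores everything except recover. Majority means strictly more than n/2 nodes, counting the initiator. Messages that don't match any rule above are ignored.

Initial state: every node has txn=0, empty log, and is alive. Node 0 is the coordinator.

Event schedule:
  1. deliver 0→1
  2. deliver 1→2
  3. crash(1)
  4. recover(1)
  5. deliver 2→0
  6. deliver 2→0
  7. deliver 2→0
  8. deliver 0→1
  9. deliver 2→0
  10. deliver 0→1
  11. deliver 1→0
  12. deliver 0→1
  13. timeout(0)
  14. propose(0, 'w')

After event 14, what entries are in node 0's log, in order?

step 1 deliver 0→1: —
step 2 deliver 1→2: —
step 3 crash(1): 1={✗part,t=0,log=-}
step 4 recover(1): 1={part,t=0,log=-}
step 5 deliver 2→0: —
step 6 deliver 2→0: —
step 7 deliver 2→0: —
step 8 deliver 0→1: —
step 9 deliver 2→0: —
step 10 deliver 0→1: —
step 11 deliver 1→0: —
step 12 deliver 0→1: —
step 13 timeout(0): 0={coor,t=1,log=-}
step 14 propose(0,'w'): 0={coor,t=2,log=-}

empty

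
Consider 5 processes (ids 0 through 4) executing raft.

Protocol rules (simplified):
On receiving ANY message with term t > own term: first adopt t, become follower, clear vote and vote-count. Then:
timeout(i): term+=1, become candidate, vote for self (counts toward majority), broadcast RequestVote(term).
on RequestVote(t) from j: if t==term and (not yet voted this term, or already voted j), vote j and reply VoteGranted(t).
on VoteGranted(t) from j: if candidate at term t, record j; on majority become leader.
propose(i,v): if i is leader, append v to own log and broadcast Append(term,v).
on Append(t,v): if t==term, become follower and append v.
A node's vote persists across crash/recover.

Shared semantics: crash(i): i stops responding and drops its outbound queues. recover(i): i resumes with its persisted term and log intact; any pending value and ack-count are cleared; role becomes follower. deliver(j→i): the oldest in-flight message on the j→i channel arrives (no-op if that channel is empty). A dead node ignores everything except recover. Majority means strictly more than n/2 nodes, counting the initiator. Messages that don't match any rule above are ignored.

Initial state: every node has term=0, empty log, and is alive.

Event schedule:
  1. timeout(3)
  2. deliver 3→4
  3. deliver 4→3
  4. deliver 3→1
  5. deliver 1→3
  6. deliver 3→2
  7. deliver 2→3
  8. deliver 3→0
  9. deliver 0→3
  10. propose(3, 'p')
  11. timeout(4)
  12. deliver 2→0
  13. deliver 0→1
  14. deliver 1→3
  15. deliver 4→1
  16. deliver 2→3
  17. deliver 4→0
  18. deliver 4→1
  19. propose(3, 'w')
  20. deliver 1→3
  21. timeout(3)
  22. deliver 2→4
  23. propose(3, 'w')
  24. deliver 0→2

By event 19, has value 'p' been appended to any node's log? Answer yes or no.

step 1 timeout(3): 3={cand,t=1,log=-}
step 2 deliver 3→4: 4={foll,t=1,log=-}
step 3 deliver 4→3: —
step 4 deliver 3→1: 1={foll,t=1,log=-}
step 5 deliver 1→3: 3={lead,t=1,log=-}
step 6 deliver 3→2: 2={foll,t=1,log=-}
step 7 deliver 2→3: —
step 8 deliver 3→0: 0={foll,t=1,log=-}
step 9 deliver 0→3: —
step 10 propose(3,'p'): 3={lead,t=1,log=p}
step 11 timeout(4): 4={cand,t=2,log=-}
step 12 deliver 2→0: —
step 13 deliver 0→1: —
step 14 deliver 1→3: —
step 15 deliver 4→1: 1={foll,t=2,log=-}
step 16 deliver 2→3: —
step 17 deliver 4→0: 0={foll,t=2,log=-}
step 18 deliver 4→1: —
step 19 propose(3,'w'): 3={lead,t=1,log=p,w}

yes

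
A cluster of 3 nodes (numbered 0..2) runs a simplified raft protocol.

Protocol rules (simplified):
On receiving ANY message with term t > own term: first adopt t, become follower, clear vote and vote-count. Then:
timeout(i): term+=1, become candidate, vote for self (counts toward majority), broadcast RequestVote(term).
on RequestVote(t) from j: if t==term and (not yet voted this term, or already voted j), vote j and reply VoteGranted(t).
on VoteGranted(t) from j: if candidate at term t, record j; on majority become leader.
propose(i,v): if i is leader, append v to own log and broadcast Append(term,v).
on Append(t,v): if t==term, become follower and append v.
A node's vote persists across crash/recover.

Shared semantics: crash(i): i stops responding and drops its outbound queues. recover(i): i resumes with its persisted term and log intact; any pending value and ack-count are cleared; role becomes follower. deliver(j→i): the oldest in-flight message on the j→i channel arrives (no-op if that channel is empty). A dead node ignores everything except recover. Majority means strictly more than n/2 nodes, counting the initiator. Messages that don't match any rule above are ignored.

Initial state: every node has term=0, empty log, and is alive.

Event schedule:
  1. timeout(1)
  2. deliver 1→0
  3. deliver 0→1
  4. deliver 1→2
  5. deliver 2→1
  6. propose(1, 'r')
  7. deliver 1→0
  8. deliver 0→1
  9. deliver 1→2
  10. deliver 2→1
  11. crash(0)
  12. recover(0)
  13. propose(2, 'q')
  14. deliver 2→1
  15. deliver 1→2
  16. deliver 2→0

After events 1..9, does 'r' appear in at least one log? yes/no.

after 1 — timeout(1): n1:cand/t1/[-]
after 2 — deliver 1→0: n0:foll/t1/[-]
after 3 — deliver 0→1: n1:lead/t1/[-]
after 4 — deliver 1→2: n2:foll/t1/[-]
after 5 — deliver 2→1: ·
after 6 — propose(1,'r'): n1:lead/t1/[r]
after 7 — deliver 1→0: n0:foll/t1/[r]
after 8 — deliver 0→1: ·
after 9 — deliver 1→2: n2:foll/t1/[r]

yes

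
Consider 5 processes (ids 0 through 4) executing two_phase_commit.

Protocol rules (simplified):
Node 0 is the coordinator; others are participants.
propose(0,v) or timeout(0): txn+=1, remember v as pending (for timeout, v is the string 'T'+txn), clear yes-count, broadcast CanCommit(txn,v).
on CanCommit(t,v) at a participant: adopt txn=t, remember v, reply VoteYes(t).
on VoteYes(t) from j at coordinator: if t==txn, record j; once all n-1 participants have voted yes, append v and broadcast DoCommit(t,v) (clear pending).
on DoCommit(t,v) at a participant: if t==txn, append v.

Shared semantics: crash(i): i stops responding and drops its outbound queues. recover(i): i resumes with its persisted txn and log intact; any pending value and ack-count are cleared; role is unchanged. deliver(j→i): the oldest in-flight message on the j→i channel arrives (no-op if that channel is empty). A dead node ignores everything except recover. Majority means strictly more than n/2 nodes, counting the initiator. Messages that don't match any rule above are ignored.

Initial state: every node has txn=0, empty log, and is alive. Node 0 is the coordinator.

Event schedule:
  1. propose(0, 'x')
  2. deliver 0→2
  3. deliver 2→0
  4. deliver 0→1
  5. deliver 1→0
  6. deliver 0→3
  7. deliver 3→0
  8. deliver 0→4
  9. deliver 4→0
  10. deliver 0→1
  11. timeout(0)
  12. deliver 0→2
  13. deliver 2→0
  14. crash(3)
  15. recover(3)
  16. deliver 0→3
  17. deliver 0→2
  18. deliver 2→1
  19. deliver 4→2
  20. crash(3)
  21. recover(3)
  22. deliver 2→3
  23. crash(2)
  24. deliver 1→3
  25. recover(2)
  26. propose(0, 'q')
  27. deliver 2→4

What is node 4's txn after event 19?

after 1 — propose(0,'x'): n0:coor/t1/[-]
after 2 — deliver 0→2: n2:part/t1/[-]
after 3 — deliver 2→0: ·
after 4 — deliver 0→1: n1:part/t1/[-]
after 5 — deliver 1→0: ·
after 6 — deliver 0→3: n3:part/t1/[-]
after 7 — deliver 3→0: ·
after 8 — deliver 0→4: n4:part/t1/[-]
after 9 — deliver 4→0: n0:coor/t1/[x]
after 10 — deliver 0→1: n1:part/t1/[x]
after 11 — timeout(0): n0:coor/t2/[x]
after 12 — deliver 0→2: n2:part/t1/[x]
after 13 — deliver 2→0: ·
after 14 — crash(3): n3:✗part/t1/[-]
after 15 — recover(3): n3:part/t1/[-]
after 16 — deliver 0→3: n3:part/t1/[x]
after 17 — deliver 0→2: n2:part/t2/[x]
after 18 — deliver 2→1: ·
after 19 — deliver 4→2: ·

1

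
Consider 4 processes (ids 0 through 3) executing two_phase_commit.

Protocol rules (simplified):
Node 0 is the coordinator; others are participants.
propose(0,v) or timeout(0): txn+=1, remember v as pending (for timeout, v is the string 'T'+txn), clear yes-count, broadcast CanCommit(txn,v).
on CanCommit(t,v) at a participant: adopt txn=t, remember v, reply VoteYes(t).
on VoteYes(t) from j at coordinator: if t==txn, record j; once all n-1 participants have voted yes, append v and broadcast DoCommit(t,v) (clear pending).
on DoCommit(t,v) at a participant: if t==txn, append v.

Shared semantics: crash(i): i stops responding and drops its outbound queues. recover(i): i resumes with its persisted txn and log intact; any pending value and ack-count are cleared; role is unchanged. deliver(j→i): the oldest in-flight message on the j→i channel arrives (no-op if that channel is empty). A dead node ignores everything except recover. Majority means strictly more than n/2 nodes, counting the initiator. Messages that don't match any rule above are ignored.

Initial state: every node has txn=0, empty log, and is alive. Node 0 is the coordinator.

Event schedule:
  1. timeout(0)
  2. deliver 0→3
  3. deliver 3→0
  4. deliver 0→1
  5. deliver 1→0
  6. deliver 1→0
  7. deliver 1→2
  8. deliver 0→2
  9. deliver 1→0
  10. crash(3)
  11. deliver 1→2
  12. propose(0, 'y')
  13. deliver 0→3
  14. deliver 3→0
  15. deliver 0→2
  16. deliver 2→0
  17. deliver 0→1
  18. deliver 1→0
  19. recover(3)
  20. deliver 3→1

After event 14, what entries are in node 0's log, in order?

1. timeout(0):  <0:coor t1 ->
2. deliver 0→3:  <3:part t1 ->
3. deliver 3→0:  nop
4. deliver 0→1:  <1:part t1 ->
5. deliver 1→0:  nop
6. deliver 1→0:  nop
7. deliver 1→2:  nop
8. deliver 0→2:  <2:part t1 ->
9. deliver 1→0:  nop
10. crash(3):  <3:✗part t1 ->
11. deliver 1→2:  nop
12. propose(0,'y'):  <0:coor t2 ->
13. deliver 0→3:  nop
14. deliver 3→0:  nop

empty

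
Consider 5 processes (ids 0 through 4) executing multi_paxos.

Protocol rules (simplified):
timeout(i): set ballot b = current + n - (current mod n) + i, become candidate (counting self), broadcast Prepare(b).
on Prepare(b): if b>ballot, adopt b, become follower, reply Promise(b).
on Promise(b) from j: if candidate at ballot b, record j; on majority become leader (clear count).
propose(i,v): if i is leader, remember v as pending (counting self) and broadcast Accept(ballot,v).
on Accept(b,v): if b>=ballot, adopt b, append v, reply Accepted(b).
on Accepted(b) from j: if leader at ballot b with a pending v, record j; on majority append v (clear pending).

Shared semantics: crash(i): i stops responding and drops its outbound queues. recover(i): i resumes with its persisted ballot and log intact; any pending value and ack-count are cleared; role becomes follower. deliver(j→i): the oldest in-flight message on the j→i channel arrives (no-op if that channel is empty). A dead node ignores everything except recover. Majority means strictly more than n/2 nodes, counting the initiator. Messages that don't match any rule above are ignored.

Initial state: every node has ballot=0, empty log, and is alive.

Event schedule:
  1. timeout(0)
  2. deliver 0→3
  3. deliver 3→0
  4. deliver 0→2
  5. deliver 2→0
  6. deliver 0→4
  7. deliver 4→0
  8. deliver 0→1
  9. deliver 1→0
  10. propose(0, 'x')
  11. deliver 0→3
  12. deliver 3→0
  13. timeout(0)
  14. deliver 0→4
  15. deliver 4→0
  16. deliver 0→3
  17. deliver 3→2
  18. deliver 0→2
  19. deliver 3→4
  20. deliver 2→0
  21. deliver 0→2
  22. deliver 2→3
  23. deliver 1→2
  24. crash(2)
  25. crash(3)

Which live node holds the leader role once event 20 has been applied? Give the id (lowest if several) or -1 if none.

step 1 timeout(0): 0={cand,b=5,log=-}
step 2 deliver 0→3: 3={foll,b=5,log=-}
step 3 deliver 3→0: —
step 4 deliver 0→2: 2={foll,b=5,log=-}
step 5 deliver 2→0: 0={lead,b=5,log=-}
step 6 deliver 0→4: 4={foll,b=5,log=-}
step 7 deliver 4→0: —
step 8 deliver 0→1: 1={foll,b=5,log=-}
step 9 deliver 1→0: —
step 10 propose(0,'x'): —
step 11 deliver 0→3: 3={foll,b=5,log=x}
step 12 deliver 3→0: —
step 13 timeout(0): 0={cand,b=10,log=-}
step 14 deliver 0→4: 4={foll,b=5,log=x}
step 15 deliver 4→0: —
step 16 deliver 0→3: 3={foll,b=10,log=x}
step 17 deliver 3→2: —
step 18 deliver 0→2: 2={foll,b=5,log=x}
step 19 deliver 3→4: —
step 20 deliver 2→0: —

-1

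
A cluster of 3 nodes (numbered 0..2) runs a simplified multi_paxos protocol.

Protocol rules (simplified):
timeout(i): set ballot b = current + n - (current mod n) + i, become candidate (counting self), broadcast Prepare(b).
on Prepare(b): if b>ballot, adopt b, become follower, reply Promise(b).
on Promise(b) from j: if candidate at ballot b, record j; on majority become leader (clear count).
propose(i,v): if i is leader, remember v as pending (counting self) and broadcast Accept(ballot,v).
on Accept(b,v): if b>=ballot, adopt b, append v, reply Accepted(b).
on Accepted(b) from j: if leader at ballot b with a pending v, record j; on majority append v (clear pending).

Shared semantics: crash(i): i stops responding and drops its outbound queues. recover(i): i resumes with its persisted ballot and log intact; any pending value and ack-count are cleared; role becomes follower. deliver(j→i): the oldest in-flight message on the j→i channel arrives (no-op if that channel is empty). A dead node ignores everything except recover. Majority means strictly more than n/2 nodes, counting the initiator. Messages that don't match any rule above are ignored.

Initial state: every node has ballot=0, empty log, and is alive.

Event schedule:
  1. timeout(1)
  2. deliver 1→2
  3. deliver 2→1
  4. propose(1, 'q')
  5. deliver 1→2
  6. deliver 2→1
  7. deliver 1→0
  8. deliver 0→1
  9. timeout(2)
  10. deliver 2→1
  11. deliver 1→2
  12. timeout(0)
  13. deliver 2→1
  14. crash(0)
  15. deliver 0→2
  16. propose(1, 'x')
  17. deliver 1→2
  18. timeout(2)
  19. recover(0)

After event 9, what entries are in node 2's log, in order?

q

[1] timeout(1) → N1(cand b4 [-])
[2] deliver 1→2 → N2(foll b4 [-])
[3] deliver 2→1 → N1(lead b4 [-])
[4] propose(1,'q') → ∅
[5] deliver 1→2 → N2(foll b4 [q])
[6] deliver 2→1 → N1(lead b4 [q])
[7] deliver 1→0 → N0(foll b4 [-])
[8] deliver 0→1 → ∅
[9] timeout(2) → N2(cand b8 [q])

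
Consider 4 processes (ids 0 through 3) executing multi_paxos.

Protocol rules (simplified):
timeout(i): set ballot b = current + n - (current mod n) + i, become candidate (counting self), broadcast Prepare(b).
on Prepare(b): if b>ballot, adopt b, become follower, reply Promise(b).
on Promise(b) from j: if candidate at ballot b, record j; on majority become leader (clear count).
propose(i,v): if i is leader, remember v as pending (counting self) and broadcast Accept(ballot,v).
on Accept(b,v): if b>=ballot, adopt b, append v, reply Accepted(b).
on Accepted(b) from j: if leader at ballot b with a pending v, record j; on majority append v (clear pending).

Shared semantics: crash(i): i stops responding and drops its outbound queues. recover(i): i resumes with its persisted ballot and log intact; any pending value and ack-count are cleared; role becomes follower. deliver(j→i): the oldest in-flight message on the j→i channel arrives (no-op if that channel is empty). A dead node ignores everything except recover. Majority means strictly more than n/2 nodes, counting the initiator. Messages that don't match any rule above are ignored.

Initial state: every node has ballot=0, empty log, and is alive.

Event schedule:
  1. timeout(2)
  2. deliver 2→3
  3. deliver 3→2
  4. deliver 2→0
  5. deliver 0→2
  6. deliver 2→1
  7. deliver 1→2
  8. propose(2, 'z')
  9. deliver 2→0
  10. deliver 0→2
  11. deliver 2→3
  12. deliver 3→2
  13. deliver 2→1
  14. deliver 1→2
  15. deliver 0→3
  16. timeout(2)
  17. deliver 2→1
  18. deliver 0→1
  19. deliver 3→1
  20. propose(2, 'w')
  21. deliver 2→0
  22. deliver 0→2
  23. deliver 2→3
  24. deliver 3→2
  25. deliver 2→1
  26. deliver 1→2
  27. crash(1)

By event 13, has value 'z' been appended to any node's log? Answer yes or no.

step 1 timeout(2): 2={cand,b=6,log=-}
step 2 deliver 2→3: 3={foll,b=6,log=-}
step 3 deliver 3→2: —
step 4 deliver 2→0: 0={foll,b=6,log=-}
step 5 deliver 0→2: 2={lead,b=6,log=-}
step 6 deliver 2→1: 1={foll,b=6,log=-}
step 7 deliver 1→2: —
step 8 propose(2,'z'): —
step 9 deliver 2→0: 0={foll,b=6,log=z}
step 10 deliver 0→2: —
step 11 deliver 2→3: 3={foll,b=6,log=z}
step 12 deliver 3→2: 2={lead,b=6,log=z}
step 13 deliver 2→1: 1={foll,b=6,log=z}

yes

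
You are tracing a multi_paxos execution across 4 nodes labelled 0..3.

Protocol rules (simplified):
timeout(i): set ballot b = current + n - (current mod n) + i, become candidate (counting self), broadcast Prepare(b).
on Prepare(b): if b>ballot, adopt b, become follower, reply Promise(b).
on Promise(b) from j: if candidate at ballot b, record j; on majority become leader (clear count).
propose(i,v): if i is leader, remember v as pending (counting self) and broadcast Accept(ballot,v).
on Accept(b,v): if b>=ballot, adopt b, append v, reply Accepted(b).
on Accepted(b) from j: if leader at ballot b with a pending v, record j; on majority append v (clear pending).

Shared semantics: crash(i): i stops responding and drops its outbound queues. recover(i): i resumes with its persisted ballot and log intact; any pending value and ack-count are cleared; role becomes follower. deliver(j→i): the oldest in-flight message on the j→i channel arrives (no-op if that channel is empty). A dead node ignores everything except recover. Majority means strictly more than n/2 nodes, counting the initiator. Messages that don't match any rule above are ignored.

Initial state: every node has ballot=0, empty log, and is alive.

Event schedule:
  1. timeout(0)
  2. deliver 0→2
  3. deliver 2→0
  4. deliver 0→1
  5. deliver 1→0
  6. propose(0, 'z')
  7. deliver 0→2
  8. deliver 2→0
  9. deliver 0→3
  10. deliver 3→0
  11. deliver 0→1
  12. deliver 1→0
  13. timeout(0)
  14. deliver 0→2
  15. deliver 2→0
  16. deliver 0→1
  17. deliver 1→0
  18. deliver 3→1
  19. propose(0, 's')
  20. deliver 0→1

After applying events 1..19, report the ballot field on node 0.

after 1 — timeout(0): n0:cand/b4/[-]
after 2 — deliver 0→2: n2:foll/b4/[-]
after 3 — deliver 2→0: ·
after 4 — deliver 0→1: n1:foll/b4/[-]
after 5 — deliver 1→0: n0:lead/b4/[-]
after 6 — propose(0,'z'): ·
after 7 — deliver 0→2: n2:foll/b4/[z]
after 8 — deliver 2→0: ·
after 9 — deliver 0→3: n3:foll/b4/[-]
after 10 — deliver 3→0: ·
after 11 — deliver 0→1: n1:foll/b4/[z]
after 12 — deliver 1→0: n0:lead/b4/[z]
after 13 — timeout(0): n0:cand/b8/[z]
after 14 — deliver 0→2: n2:foll/b8/[z]
after 15 — deliver 2→0: ·
after 16 — deliver 0→1: n1:foll/b8/[z]
after 17 — deliver 1→0: n0:lead/b8/[z]
after 18 — deliver 3→1: ·
after 19 — propose(0,'s'): ·

8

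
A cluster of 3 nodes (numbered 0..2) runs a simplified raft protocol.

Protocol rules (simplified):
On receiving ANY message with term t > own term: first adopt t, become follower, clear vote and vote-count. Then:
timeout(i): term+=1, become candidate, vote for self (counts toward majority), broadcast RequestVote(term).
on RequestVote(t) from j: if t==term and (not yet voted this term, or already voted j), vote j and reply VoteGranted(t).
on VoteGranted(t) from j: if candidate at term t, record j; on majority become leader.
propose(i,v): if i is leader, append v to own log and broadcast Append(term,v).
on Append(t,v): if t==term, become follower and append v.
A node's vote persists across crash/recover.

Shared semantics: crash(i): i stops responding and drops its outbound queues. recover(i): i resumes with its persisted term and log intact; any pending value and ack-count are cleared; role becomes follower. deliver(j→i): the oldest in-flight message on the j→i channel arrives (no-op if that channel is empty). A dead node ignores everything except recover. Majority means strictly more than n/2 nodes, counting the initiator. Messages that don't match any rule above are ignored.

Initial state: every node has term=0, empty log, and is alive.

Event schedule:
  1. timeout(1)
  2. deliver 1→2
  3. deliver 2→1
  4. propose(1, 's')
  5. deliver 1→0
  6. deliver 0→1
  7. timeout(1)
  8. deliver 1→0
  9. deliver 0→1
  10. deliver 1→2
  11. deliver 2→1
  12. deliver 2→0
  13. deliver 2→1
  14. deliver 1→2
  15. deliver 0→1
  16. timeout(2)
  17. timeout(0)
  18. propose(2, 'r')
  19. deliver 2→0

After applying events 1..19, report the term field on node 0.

3

1. timeout(1):  <1:cand t1 ->
2. deliver 1→2:  <2:foll t1 ->
3. deliver 2→1:  <1:lead t1 ->
4. propose(1,'s'):  <1:lead t1 s>
5. deliver 1→0:  <0:foll t1 ->
6. deliver 0→1:  nop
7. timeout(1):  <1:cand t2 s>
8. deliver 1→0:  <0:foll t1 s>
9. deliver 0→1:  nop
10. deliver 1→2:  <2:foll t1 s>
11. deliver 2→1:  nop
12. deliver 2→0:  nop
13. deliver 2→1:  nop
14. deliver 1→2:  <2:foll t2 s>
15. deliver 0→1:  nop
16. timeout(2):  <2:cand t3 s>
17. timeout(0):  <0:cand t2 s>
18. propose(2,'r'):  nop
19. deliver 2→0:  <0:foll t3 s>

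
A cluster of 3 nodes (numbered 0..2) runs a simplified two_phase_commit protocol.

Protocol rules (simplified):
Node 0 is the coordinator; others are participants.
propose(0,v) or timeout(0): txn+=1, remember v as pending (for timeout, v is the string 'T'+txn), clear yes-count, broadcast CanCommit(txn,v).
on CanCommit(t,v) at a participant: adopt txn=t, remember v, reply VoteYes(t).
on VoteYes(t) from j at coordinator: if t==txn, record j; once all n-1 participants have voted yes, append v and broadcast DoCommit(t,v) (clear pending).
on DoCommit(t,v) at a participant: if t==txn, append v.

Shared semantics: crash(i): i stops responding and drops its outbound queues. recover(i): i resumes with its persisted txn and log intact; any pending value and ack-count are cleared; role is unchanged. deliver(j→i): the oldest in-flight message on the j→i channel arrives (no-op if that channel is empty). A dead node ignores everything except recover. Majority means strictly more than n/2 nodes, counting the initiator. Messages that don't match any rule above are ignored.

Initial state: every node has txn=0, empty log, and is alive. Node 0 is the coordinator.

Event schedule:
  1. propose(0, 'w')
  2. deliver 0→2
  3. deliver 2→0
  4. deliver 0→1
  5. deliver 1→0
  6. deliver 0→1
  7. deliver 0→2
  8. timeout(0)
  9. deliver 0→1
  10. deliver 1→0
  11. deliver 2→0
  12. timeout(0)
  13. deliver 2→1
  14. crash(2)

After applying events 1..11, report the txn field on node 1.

[1] propose(0,'w') → N0(coor t1 [-])
[2] deliver 0→2 → N2(part t1 [-])
[3] deliver 2→0 → ∅
[4] deliver 0→1 → N1(part t1 [-])
[5] deliver 1→0 → N0(coor t1 [w])
[6] deliver 0→1 → N1(part t1 [w])
[7] deliver 0→2 → N2(part t1 [w])
[8] timeout(0) → N0(coor t2 [w])
[9] deliver 0→1 → N1(part t2 [w])
[10] deliver 1→0 → ∅
[11] deliver 2→0 → ∅

2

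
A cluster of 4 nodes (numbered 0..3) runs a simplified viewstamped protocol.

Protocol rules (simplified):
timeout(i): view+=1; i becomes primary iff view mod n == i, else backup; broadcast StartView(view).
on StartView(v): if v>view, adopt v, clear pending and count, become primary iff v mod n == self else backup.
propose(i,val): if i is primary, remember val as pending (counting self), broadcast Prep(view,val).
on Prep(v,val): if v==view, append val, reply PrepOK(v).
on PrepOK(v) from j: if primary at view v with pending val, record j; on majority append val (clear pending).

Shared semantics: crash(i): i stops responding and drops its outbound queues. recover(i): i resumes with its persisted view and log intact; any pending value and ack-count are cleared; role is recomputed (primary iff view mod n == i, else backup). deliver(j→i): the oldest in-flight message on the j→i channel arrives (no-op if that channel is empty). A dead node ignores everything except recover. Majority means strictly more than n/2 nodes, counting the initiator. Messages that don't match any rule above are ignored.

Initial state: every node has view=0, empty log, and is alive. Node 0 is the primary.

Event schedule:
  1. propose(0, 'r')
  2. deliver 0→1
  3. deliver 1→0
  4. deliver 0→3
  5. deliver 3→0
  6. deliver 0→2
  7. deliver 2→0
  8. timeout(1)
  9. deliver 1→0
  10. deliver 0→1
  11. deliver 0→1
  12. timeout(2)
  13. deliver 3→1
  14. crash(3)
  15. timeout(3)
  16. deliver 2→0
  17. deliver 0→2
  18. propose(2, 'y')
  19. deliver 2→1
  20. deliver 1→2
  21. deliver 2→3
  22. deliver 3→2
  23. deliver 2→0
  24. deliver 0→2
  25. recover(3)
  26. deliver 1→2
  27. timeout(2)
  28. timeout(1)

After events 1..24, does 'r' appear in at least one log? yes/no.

after 1 — propose(0,'r'): ·
after 2 — deliver 0→1: n1:back/v0/[r]
after 3 — deliver 1→0: ·
after 4 — deliver 0→3: n3:back/v0/[r]
after 5 — deliver 3→0: n0:prim/v0/[r]
after 6 — deliver 0→2: n2:back/v0/[r]
after 7 — deliver 2→0: ·
after 8 — timeout(1): n1:prim/v1/[r]
after 9 — deliver 1→0: n0:back/v1/[r]
after 10 — deliver 0→1: ·
after 11 — deliver 0→1: ·
after 12 — timeout(2): n2:back/v1/[r]
after 13 — deliver 3→1: ·
after 14 — crash(3): n3:✗back/v0/[r]
after 15 — timeout(3): ·
after 16 — deliver 2→0: ·
after 17 — deliver 0→2: ·
after 18 — propose(2,'y'): ·
after 19 — deliver 2→1: ·
after 20 — deliver 1→2: ·
after 21 — deliver 2→3: ·
after 22 — deliver 3→2: ·
after 23 — deliver 2→0: ·
after 24 — deliver 0→2: ·

yes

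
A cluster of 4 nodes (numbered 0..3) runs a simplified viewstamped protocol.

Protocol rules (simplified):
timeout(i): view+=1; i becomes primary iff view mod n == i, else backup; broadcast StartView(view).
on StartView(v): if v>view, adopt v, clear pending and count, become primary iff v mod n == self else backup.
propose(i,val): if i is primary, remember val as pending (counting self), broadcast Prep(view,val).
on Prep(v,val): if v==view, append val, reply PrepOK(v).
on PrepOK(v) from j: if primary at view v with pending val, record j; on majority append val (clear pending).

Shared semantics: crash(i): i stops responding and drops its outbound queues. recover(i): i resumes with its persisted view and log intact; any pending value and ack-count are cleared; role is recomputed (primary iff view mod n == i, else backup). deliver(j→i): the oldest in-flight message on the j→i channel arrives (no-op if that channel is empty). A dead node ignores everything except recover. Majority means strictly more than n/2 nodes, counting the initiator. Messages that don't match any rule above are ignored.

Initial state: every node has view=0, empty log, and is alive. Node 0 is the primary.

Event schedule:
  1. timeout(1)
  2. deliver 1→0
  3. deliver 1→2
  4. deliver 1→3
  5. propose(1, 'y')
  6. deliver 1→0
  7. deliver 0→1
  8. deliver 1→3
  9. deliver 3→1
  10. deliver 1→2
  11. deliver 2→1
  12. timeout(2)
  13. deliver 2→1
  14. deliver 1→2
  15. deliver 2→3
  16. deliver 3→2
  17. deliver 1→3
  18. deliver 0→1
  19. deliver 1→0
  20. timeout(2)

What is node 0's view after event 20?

1. timeout(1):  <1:prim v1 ->
2. deliver 1→0:  <0:back v1 ->
3. deliver 1→2:  <2:back v1 ->
4. deliver 1→3:  <3:back v1 ->
5. propose(1,'y'):  nop
6. deliver 1→0:  <0:back v1 y>
7. deliver 0→1:  nop
8. deliver 1→3:  <3:back v1 y>
9. deliver 3→1:  <1:prim v1 y>
10. deliver 1→2:  <2:back v1 y>
11. deliver 2→1:  nop
12. timeout(2):  <2:prim v2 y>
13. deliver 2→1:  <1:back v2 y>
14. deliver 1→2:  nop
15. deliver 2→3:  <3:back v2 y>
16. deliver 3→2:  nop
17. deliver 1→3:  nop
18. deliver 0→1:  nop
19. deliver 1→0:  nop
20. timeout(2):  <2:back v3 y>

1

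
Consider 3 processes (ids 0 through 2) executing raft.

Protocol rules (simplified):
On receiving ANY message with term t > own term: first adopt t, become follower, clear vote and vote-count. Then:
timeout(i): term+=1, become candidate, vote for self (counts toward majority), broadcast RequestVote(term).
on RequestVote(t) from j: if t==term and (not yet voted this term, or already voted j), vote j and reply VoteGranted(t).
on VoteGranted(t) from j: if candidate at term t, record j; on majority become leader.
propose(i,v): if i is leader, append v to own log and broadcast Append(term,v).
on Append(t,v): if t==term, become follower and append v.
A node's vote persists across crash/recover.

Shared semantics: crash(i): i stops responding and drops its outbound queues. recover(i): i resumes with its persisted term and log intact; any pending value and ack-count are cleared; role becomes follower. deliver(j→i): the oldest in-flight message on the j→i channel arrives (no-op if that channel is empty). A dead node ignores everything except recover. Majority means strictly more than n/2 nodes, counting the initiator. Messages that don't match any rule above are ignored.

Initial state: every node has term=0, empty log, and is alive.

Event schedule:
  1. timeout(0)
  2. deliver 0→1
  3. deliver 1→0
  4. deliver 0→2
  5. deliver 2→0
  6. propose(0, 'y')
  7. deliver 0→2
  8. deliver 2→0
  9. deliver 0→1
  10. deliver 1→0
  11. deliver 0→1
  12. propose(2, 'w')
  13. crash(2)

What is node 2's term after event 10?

1

[1] timeout(0) → N0(cand t1 [-])
[2] deliver 0→1 → N1(foll t1 [-])
[3] deliver 1→0 → N0(lead t1 [-])
[4] deliver 0→2 → N2(foll t1 [-])
[5] deliver 2→0 → ∅
[6] propose(0,'y') → N0(lead t1 [y])
[7] deliver 0→2 → N2(foll t1 [y])
[8] deliver 2→0 → ∅
[9] deliver 0→1 → N1(foll t1 [y])
[10] deliver 1→0 → ∅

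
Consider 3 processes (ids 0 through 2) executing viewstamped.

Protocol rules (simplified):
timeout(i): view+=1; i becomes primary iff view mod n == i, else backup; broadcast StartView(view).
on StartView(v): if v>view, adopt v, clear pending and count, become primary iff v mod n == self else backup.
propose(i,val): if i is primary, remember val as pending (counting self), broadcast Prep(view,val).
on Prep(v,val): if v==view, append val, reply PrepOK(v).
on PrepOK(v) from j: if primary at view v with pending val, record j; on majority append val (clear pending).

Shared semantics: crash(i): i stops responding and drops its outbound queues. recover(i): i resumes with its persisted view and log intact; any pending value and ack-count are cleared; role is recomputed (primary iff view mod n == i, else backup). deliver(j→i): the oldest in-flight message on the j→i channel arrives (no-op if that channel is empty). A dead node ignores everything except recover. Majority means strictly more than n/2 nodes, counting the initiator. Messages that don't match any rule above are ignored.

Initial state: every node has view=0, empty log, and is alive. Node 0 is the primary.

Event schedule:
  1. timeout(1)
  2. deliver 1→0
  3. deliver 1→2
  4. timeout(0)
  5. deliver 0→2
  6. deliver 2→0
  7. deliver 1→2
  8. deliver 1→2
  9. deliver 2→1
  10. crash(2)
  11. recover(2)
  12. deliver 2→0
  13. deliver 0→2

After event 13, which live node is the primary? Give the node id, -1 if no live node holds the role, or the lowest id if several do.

1

1. timeout(1):  <1:prim v1 ->
2. deliver 1→0:  <0:back v1 ->
3. deliver 1→2:  <2:back v1 ->
4. timeout(0):  <0:back v2 ->
5. deliver 0→2:  <2:prim v2 ->
6. deliver 2→0:  nop
7. deliver 1→2:  nop
8. deliver 1→2:  nop
9. deliver 2→1:  nop
10. crash(2):  <2:✗prim v2 ->
11. recover(2):  <2:prim v2 ->
12. deliver 2→0:  nop
13. deliver 0→2:  nop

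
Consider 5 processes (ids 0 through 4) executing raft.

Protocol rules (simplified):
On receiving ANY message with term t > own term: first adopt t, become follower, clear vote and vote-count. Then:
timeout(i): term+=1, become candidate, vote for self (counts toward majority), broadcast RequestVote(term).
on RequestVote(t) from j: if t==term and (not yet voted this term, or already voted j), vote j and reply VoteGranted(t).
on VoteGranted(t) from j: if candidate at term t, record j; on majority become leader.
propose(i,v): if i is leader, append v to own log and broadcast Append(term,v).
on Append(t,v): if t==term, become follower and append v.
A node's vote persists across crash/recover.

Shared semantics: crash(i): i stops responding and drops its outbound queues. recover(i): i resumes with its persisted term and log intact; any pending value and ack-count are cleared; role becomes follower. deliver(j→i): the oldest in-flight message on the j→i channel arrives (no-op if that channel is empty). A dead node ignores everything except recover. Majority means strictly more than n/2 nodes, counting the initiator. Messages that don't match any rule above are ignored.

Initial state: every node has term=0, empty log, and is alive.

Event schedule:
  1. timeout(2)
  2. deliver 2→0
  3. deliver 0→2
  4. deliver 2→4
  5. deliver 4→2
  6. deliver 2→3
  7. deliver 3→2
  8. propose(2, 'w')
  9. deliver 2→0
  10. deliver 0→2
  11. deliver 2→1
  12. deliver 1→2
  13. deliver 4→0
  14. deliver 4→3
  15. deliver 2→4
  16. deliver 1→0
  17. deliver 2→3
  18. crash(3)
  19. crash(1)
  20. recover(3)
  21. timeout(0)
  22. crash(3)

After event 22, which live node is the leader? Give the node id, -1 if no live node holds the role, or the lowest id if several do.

2

step 1 timeout(2): 2={cand,t=1,log=-}
step 2 deliver 2→0: 0={foll,t=1,log=-}
step 3 deliver 0→2: —
step 4 deliver 2→4: 4={foll,t=1,log=-}
step 5 deliver 4→2: 2={lead,t=1,log=-}
step 6 deliver 2→3: 3={foll,t=1,log=-}
step 7 deliver 3→2: —
step 8 propose(2,'w'): 2={lead,t=1,log=w}
step 9 deliver 2→0: 0={foll,t=1,log=w}
step 10 deliver 0→2: —
step 11 deliver 2→1: 1={foll,t=1,log=-}
step 12 deliver 1→2: —
step 13 deliver 4→0: —
step 14 deliver 4→3: —
step 15 deliver 2→4: 4={foll,t=1,log=w}
step 16 deliver 1→0: —
step 17 deliver 2→3: 3={foll,t=1,log=w}
step 18 crash(3): 3={✗foll,t=1,log=w}
step 19 crash(1): 1={✗foll,t=1,log=-}
step 20 recover(3): 3={foll,t=1,log=w}
step 21 timeout(0): 0={cand,t=2,log=w}
step 22 crash(3): 3={✗foll,t=1,log=w}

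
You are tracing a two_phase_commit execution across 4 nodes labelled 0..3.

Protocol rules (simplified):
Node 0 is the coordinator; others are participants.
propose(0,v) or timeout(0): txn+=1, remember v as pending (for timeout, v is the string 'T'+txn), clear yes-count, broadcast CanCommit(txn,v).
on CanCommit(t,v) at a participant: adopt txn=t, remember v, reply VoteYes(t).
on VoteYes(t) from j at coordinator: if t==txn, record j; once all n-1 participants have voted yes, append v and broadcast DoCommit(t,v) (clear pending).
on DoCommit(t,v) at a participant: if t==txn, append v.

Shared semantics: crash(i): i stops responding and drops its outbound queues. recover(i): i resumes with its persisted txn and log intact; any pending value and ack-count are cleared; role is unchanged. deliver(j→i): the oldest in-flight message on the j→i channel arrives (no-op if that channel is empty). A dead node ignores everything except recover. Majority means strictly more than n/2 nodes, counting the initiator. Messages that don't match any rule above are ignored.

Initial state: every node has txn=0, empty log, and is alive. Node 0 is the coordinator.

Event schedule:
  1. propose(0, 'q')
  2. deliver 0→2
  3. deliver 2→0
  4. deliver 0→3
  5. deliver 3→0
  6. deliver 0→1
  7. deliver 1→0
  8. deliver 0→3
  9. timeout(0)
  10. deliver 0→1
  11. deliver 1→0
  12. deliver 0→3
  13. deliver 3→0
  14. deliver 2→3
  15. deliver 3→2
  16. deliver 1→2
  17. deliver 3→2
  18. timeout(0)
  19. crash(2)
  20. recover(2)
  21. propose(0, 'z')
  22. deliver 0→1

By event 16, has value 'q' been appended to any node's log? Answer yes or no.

yes

after 1 — propose(0,'q'): n0:coor/t1/[-]
after 2 — deliver 0→2: n2:part/t1/[-]
after 3 — deliver 2→0: ·
after 4 — deliver 0→3: n3:part/t1/[-]
after 5 — deliver 3→0: ·
after 6 — deliver 0→1: n1:part/t1/[-]
after 7 — deliver 1→0: n0:coor/t1/[q]
after 8 — deliver 0→3: n3:part/t1/[q]
after 9 — timeout(0): n0:coor/t2/[q]
after 10 — deliver 0→1: n1:part/t1/[q]
after 11 — deliver 1→0: ·
after 12 — deliver 0→3: n3:part/t2/[q]
after 13 — deliver 3→0: ·
after 14 — deliver 2→3: ·
after 15 — deliver 3→2: ·
after 16 — deliver 1→2: ·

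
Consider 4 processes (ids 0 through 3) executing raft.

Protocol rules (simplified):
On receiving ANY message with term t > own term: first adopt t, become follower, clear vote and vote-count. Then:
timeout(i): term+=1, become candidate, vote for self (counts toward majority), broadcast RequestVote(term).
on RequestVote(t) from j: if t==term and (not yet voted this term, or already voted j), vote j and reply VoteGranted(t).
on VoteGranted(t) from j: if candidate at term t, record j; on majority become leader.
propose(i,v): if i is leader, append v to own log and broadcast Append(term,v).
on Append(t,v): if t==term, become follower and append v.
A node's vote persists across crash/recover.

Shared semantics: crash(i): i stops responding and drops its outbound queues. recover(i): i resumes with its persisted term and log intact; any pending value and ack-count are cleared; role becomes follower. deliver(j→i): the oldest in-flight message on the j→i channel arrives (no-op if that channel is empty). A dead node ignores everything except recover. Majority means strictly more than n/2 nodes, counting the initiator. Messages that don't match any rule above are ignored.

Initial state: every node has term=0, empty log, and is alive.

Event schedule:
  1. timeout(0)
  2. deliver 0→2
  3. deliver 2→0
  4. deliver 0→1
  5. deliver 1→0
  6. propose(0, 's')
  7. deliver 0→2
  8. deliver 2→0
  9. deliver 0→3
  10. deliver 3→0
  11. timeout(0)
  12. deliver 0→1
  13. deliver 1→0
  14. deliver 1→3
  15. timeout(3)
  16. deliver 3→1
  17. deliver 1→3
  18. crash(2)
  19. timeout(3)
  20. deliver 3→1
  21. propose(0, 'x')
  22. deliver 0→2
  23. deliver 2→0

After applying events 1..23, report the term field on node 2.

1

step 1 timeout(0): 0={cand,t=1,log=-}
step 2 deliver 0→2: 2={foll,t=1,log=-}
step 3 deliver 2→0: —
step 4 deliver 0→1: 1={foll,t=1,log=-}
step 5 deliver 1→0: 0={lead,t=1,log=-}
step 6 propose(0,'s'): 0={lead,t=1,log=s}
step 7 deliver 0→2: 2={foll,t=1,log=s}
step 8 deliver 2→0: —
step 9 deliver 0→3: 3={foll,t=1,log=-}
step 10 deliver 3→0: —
step 11 timeout(0): 0={cand,t=2,log=s}
step 12 deliver 0→1: 1={foll,t=1,log=s}
step 13 deliver 1→0: —
step 14 deliver 1→3: —
step 15 timeout(3): 3={cand,t=2,log=-}
step 16 deliver 3→1: 1={foll,t=2,log=s}
step 17 deliver 1→3: —
step 18 crash(2): 2={✗foll,t=1,log=s}
step 19 timeout(3): 3={cand,t=3,log=-}
step 20 deliver 3→1: 1={foll,t=3,log=s}
step 21 propose(0,'x'): —
step 22 deliver 0→2: —
step 23 deliver 2→0: —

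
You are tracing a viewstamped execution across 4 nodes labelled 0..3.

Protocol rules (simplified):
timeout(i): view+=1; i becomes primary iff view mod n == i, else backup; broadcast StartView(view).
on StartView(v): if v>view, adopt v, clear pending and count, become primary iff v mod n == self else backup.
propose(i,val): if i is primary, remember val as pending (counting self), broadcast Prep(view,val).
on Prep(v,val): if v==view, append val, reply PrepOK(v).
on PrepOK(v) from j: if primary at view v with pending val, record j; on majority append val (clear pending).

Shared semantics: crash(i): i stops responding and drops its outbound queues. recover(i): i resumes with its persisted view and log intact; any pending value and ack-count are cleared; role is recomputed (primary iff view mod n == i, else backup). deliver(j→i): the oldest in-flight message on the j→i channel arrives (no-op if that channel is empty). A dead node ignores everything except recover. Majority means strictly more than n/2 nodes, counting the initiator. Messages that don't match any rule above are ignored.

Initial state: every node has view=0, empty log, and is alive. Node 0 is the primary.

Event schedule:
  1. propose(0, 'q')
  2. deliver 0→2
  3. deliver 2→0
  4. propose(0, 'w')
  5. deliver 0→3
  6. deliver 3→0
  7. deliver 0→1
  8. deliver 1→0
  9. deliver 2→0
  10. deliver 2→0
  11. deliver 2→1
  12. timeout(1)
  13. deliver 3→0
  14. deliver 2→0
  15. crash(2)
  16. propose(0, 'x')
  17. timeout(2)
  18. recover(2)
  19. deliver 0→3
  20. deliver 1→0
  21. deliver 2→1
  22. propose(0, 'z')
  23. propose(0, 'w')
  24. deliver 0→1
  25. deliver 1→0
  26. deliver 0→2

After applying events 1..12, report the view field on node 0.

0

e1 propose(0,'q'): ·
e2 deliver 0→2: 2[back,v=0,q]
e3 deliver 2→0: ·
e4 propose(0,'w'): ·
e5 deliver 0→3: 3[back,v=0,q]
e6 deliver 3→0: ·
e7 deliver 0→1: 1[back,v=0,q]
e8 deliver 1→0: 0[prim,v=0,w]
e9 deliver 2→0: ·
e10 deliver 2→0: ·
e11 deliver 2→1: ·
e12 timeout(1): 1[prim,v=1,q]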